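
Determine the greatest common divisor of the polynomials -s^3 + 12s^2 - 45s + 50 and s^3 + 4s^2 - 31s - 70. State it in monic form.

Repeated division with remainder:
  -s^3 + 12s^2 - 45s + 50 = (-1)(s^3 + 4s^2 - 31s - 70) + (16s^2 - 76s - 20)
  s^3 + 4s^2 - 31s - 70 = ((1/16)s + 35/64)(16s^2 - 76s - 20) + ((189/16)s - 945/16)
  16s^2 - 76s - 20 = ((256/189)s + 64/189)((189/16)s - 945/16) + (0)
Last nonzero remainder: (189/16)s - 945/16. Dividing through by 189/16 gives the monic gcd s - 5.

s - 5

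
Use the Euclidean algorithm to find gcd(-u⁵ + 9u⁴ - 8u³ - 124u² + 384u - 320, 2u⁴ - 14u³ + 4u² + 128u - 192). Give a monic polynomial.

Apply the Euclidean algorithm:
  -u⁵ + 9u⁴ - 8u³ - 124u² + 384u - 320 = (-(1/2)u + 1)(2u⁴ - 14u³ + 4u² + 128u - 192) + (8u³ - 64u² + 160u - 128)
  2u⁴ - 14u³ + 4u² + 128u - 192 = ((1/4)u + 1/4)(8u³ - 64u² + 160u - 128) + (-20u² + 120u - 160)
  8u³ - 64u² + 160u - 128 = (-(2/5)u + 4/5)(-20u² + 120u - 160) + (0)
Last nonzero remainder: -20u² + 120u - 160. Dividing through by -20 gives the monic gcd u² - 6u + 8.

u² - 6u + 8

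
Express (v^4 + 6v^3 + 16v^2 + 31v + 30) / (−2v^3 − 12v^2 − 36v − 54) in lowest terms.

(−v^3 − 3v^2 − 7v − 10)/(2v^2 + 6v + 18)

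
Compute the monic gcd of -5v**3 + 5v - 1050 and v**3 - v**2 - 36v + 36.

v + 6

Repeated division with remainder:
  -5v**3 + 5v - 1050 = (-5)(v**3 - v**2 - 36v + 36) + (-5v**2 - 175v - 870)
  v**3 - v**2 - 36v + 36 = (-(1/5)v + 36/5)(-5v**2 - 175v - 870) + (1050v + 6300)
  -5v**2 - 175v - 870 = (-(1/210)v - 29/210)(1050v + 6300) + (0)
Last nonzero remainder: 1050v + 6300. Dividing through by 1050 gives the monic gcd v + 6.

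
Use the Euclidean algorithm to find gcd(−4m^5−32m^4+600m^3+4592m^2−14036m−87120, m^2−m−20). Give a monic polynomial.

m^2−m−20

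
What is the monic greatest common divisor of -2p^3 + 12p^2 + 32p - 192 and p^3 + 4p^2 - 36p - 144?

p^2 - 2p - 24

Euclidean algorithm in ℚ[p]:
  -2p^3 + 12p^2 + 32p - 192 = (-2)(p^3 + 4p^2 - 36p - 144) + (20p^2 - 40p - 480)
  p^3 + 4p^2 - 36p - 144 = ((1/20)p + 3/10)(20p^2 - 40p - 480) + (0)
Last nonzero remainder: 20p^2 - 40p - 480. Dividing through by 20 gives the monic gcd p^2 - 2p - 24.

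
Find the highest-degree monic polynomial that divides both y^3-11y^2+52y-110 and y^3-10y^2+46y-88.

y^2-6y+22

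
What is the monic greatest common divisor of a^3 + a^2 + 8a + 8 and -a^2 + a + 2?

By polynomial division,
  a^3 + a^2 + 8a + 8 = (-a - 2)(-a^2 + a + 2) + (12a + 12)
  -a^2 + a + 2 = (-(1/12)a + 1/6)(12a + 12) + (0)
Last nonzero remainder: 12a + 12. Dividing through by 12 gives the monic gcd a + 1.

a + 1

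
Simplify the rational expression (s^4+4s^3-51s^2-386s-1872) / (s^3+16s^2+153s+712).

Repeated division with remainder:
  s^4+4s^3-51s^2-386s-1872 = (s-12)(s^3+16s^2+153s+712) + (-12s^2+738s+6672)
  s^3+16s^2+153s+712 = (-(1/12)s-155/24)(-12s^2+738s+6672) + ((21901/4)s+43802)
  -12s^2+738s+6672 = (-(48/21901)s+3336/21901)((21901/4)s+43802) + (0)
Last nonzero remainder: (21901/4)s+43802. Dividing through by 21901/4 gives the monic gcd s+8.
Cancel s+8 from numerator and denominator to get the reduced form.

(s^3-4s^2-19s-234)/(s^2+8s+89)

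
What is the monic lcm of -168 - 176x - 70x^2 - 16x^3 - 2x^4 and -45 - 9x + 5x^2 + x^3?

Repeated division with remainder:
  -2x^4 - 16x^3 - 70x^2 - 176x - 168 = (-2x - 6)(x^3 + 5x^2 - 9x - 45) + (-58x^2 - 320x - 438)
  x^3 + 5x^2 - 9x - 45 = (-(1/58)x + 15/1682)(-58x^2 - 320x - 438) + (-(11520/841)x - 34560/841)
  -58x^2 - 320x - 438 = ((24389/5760)x + 61393/5760)(-(11520/841)x - 34560/841) + (0)
Last nonzero remainder: -(11520/841)x - 34560/841. Dividing through by -11520/841 gives the monic gcd x + 3.
Then lcm(f, g) = f·g / gcd(f, g); expanding and making the result monic gives the answer.

-1260 - 1152x - 265x^2 + 38x^3 + 36x^4 + 10x^5 + x^6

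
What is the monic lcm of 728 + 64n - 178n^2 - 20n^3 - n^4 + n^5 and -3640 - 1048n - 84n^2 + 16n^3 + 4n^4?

3640 + 1048n - 826n^2 - 278n^3 - 25n^4 + 4n^5 + n^6

Euclidean algorithm in ℚ[n]:
  n^5 - n^4 - 20n^3 - 178n^2 + 64n + 728 = ((1/4)n - 5/4)(4n^4 + 16n^3 - 84n^2 - 1048n - 3640) + (21n^3 - 21n^2 - 336n - 3822)
  4n^4 + 16n^3 - 84n^2 - 1048n - 3640 = ((4/21)n + 20/21)(21n^3 - 21n^2 - 336n - 3822) + (0)
Last nonzero remainder: 21n^3 - 21n^2 - 336n - 3822. Dividing through by 21 gives the monic gcd n^3 - n^2 - 16n - 182.
Then lcm(f, g) = f·g / gcd(f, g); expanding and making the result monic gives the answer.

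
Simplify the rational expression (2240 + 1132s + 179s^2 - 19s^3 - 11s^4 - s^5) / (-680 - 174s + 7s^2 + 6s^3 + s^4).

(-112 - 51s - 12s^2 - s^3)/(34 + 7s + s^2)

Repeated division with remainder:
  -s^5 - 11s^4 - 19s^3 + 179s^2 + 1132s + 2240 = (-s - 5)(s^4 + 6s^3 + 7s^2 - 174s - 680) + (18s^3 + 40s^2 - 418s - 1160)
  s^4 + 6s^3 + 7s^2 - 174s - 680 = ((1/18)s + 17/81)(18s^3 + 40s^2 - 418s - 1160) + ((1768/81)s^2 - (1768/81)s - 35360/81)
  18s^3 + 40s^2 - 418s - 1160 = ((729/884)s + 2349/884)((1768/81)s^2 - (1768/81)s - 35360/81) + (0)
Last nonzero remainder: (1768/81)s^2 - (1768/81)s - 35360/81. Dividing through by 1768/81 gives the monic gcd s^2 - s - 20.
Cancel s^2 - s - 20 from numerator and denominator to get the reduced form.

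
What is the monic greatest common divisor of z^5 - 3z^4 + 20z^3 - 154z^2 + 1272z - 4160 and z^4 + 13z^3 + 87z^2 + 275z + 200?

z^2 + 7z + 40

By polynomial division,
  z^5 - 3z^4 + 20z^3 - 154z^2 + 1272z - 4160 = (z - 16)(z^4 + 13z^3 + 87z^2 + 275z + 200) + (141z^3 + 963z^2 + 5472z - 960)
  z^4 + 13z^3 + 87z^2 + 275z + 200 = ((1/141)z + 290/6627)(141z^3 + 963z^2 + 5472z - 960) + ((13365/2209)z^2 + (93555/2209)z + 534600/2209)
  141z^3 + 963z^2 + 5472z - 960 = ((103823/4455)z - 17672/4455)((13365/2209)z^2 + (93555/2209)z + 534600/2209) + (0)
Last nonzero remainder: (13365/2209)z^2 + (93555/2209)z + 534600/2209. Dividing through by 13365/2209 gives the monic gcd z^2 + 7z + 40.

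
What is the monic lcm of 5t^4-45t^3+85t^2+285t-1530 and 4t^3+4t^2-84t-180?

Repeated division with remainder:
  5t^4-45t^3+85t^2+285t-1530 = ((5/4)t-25/2)(4t^3+4t^2-84t-180) + (240t^2-540t-3780)
  4t^3+4t^2-84t-180 = ((1/60)t+13/240)(240t^2-540t-3780) + ((33/4)t+99/4)
  240t^2-540t-3780 = ((320/11)t-1680/11)((33/4)t+99/4) + (0)
Last nonzero remainder: (33/4)t+99/4. Dividing through by 33/4 gives the monic gcd t+3.
Then lcm(f, g) = f·g / gcd(f, g); expanding and making the result monic gives the answer.

t^6-11t^5+20t^4+158t^3-675t^2-243t+4590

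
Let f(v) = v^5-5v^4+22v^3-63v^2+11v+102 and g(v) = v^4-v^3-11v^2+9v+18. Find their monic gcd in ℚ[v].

Apply the Euclidean algorithm:
  v^5-5v^4+22v^3-63v^2+11v+102 = (v-4)(v^4-v^3-11v^2+9v+18) + (29v^3-116v^2+29v+174)
  v^4-v^3-11v^2+9v+18 = ((1/29)v+3/29)(29v^3-116v^2+29v+174) + (0)
Last nonzero remainder: 29v^3-116v^2+29v+174. Dividing through by 29 gives the monic gcd v^3-4v^2+v+6.

v^3-4v^2+v+6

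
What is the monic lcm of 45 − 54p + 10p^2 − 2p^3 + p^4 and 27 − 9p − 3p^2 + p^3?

−405 + 486p − 45p^2 − 36p^3 + p^4 − 2p^5 + p^6

By polynomial division,
  p^4 − 2p^3 + 10p^2 − 54p + 45 = (p + 1)(p^3 − 3p^2 − 9p + 27) + (22p^2 − 72p + 18)
  p^3 − 3p^2 − 9p + 27 = ((1/22)p + 3/242)(22p^2 − 72p + 18) + (−(1080/121)p + 3240/121)
  22p^2 − 72p + 18 = (−(1331/540)p + 121/180)(−(1080/121)p + 3240/121) + (0)
Last nonzero remainder: −(1080/121)p + 3240/121. Dividing through by −1080/121 gives the monic gcd p − 3.
Then lcm(f, g) = f·g / gcd(f, g); expanding and making the result monic gives the answer.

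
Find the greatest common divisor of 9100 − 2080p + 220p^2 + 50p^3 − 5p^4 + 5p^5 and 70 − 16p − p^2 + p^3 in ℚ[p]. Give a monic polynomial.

70 − 16p − p^2 + p^3

Repeated division with remainder:
  5p^5 − 5p^4 + 50p^3 + 220p^2 − 2080p + 9100 = (5p^2 + 130)(p^3 − p^2 − 16p + 70) + (0)
The last nonzero remainder p^3 − p^2 − 16p + 70 is already monic.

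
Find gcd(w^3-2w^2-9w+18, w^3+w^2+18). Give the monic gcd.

w+3

By polynomial division,
  w^3-2w^2-9w+18 = (w^3+w^2+18) + (-3w^2-9w)
  w^3+w^2+18 = (-(1/3)w+2/3)(-3w^2-9w) + (6w+18)
  -3w^2-9w = (-(1/2)w)(6w+18) + (0)
Last nonzero remainder: 6w+18. Dividing through by 6 gives the monic gcd w+3.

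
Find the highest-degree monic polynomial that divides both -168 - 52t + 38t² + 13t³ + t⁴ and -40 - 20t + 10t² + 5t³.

Apply the Euclidean algorithm:
  t⁴ + 13t³ + 38t² - 52t - 168 = ((1/5)t + 11/5)(5t³ + 10t² - 20t - 40) + (20t² - 80)
  5t³ + 10t² - 20t - 40 = ((1/4)t + 1/2)(20t² - 80) + (0)
Last nonzero remainder: 20t² - 80. Dividing through by 20 gives the monic gcd t² - 4.

-4 + t²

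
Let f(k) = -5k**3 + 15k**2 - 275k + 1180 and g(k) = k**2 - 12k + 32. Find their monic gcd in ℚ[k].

k - 4

Apply the Euclidean algorithm:
  -5k**3 + 15k**2 - 275k + 1180 = (-5k - 45)(k**2 - 12k + 32) + (-655k + 2620)
  k**2 - 12k + 32 = (-(1/655)k + 8/655)(-655k + 2620) + (0)
Last nonzero remainder: -655k + 2620. Dividing through by -655 gives the monic gcd k - 4.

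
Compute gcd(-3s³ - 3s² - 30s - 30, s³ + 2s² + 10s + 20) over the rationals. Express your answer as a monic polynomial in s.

Apply the Euclidean algorithm:
  -3s³ - 3s² - 30s - 30 = (-3)(s³ + 2s² + 10s + 20) + (3s² + 30)
  s³ + 2s² + 10s + 20 = ((1/3)s + 2/3)(3s² + 30) + (0)
Last nonzero remainder: 3s² + 30. Dividing through by 3 gives the monic gcd s² + 10.

s² + 10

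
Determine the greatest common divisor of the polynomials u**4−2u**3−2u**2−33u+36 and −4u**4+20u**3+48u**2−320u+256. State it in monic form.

u**2−5u+4

Euclidean algorithm in ℚ[u]:
  u**4−2u**3−2u**2−33u+36 = (−1/4)(−4u**4+20u**3+48u**2−320u+256) + (3u**3+10u**2−113u+100)
  −4u**4+20u**3+48u**2−320u+256 = (−(4/3)u+100/9)(3u**3+10u**2−113u+100) + (−(1924/9)u**2+(9620/9)u−7696/9)
  3u**3+10u**2−113u+100 = (−(27/1924)u−225/1924)(−(1924/9)u**2+(9620/9)u−7696/9) + (0)
Last nonzero remainder: −(1924/9)u**2+(9620/9)u−7696/9. Dividing through by −1924/9 gives the monic gcd u**2−5u+4.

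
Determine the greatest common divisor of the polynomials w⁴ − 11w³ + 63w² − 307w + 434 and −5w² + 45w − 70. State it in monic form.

w² − 9w + 14

By polynomial division,
  w⁴ − 11w³ + 63w² − 307w + 434 = (−(1/5)w² + (2/5)w − 31/5)(−5w² + 45w − 70) + (0)
Last nonzero remainder: −5w² + 45w − 70. Dividing through by −5 gives the monic gcd w² − 9w + 14.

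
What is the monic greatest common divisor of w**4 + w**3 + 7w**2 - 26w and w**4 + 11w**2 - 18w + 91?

Apply the Euclidean algorithm:
  w**4 + w**3 + 7w**2 - 26w = (w**4 + 11w**2 - 18w + 91) + (w**3 - 4w**2 - 8w - 91)
  w**4 + 11w**2 - 18w + 91 = (w + 4)(w**3 - 4w**2 - 8w - 91) + (35w**2 + 105w + 455)
  w**3 - 4w**2 - 8w - 91 = ((1/35)w - 1/5)(35w**2 + 105w + 455) + (0)
Last nonzero remainder: 35w**2 + 105w + 455. Dividing through by 35 gives the monic gcd w**2 + 3w + 13.

w**2 + 3w + 13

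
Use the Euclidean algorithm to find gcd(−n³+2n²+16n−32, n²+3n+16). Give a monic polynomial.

Repeated division with remainder:
  −n³+2n²+16n−32 = (−n+5)(n²+3n+16) + (17n−112)
  n²+3n+16 = ((1/17)n+163/289)(17n−112) + (22880/289)
  17n−112 = ((4913/22880)n−2023/1430)(22880/289) + (0)
The last nonzero remainder is the constant 22880/289, so the polynomials are coprime and gcd = 1.

1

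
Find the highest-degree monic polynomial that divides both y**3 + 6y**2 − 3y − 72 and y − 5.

Euclidean algorithm in ℚ[y]:
  y**3 + 6y**2 − 3y − 72 = (y**2 + 11y + 52)(y − 5) + (188)
  y − 5 = ((1/188)y − 5/188)(188) + (0)
The last nonzero remainder is the constant 188, so the polynomials are coprime and gcd = 1.

1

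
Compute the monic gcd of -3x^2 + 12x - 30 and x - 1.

1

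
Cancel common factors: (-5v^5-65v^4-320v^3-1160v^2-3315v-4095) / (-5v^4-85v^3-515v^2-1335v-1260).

(v^2+13)/(v+4)

Repeated division with remainder:
  -5v^5-65v^4-320v^3-1160v^2-3315v-4095 = (v-4)(-5v^4-85v^3-515v^2-1335v-1260) + (-145v^3-1885v^2-7395v-9135)
  -5v^4-85v^3-515v^2-1335v-1260 = ((1/29)v+4/29)(-145v^3-1885v^2-7395v-9135) + (0)
Last nonzero remainder: -145v^3-1885v^2-7395v-9135. Dividing through by -145 gives the monic gcd v^3+13v^2+51v+63.
Cancel v^3+13v^2+51v+63 from numerator and denominator to get the reduced form.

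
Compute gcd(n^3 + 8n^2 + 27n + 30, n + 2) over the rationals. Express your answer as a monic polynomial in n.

n + 2

Repeated division with remainder:
  n^3 + 8n^2 + 27n + 30 = (n^2 + 6n + 15)(n + 2) + (0)
The last nonzero remainder n + 2 is already monic.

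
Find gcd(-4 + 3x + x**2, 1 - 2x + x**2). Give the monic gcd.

Euclidean algorithm in ℚ[x]:
  x**2 + 3x - 4 = (x**2 - 2x + 1) + (5x - 5)
  x**2 - 2x + 1 = ((1/5)x - 1/5)(5x - 5) + (0)
Last nonzero remainder: 5x - 5. Dividing through by 5 gives the monic gcd x - 1.

-1 + x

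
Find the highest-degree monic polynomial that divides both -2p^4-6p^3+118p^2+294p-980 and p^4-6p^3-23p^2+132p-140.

p^3-4p^2-31p+70

Repeated division with remainder:
  -2p^4-6p^3+118p^2+294p-980 = (-2)(p^4-6p^3-23p^2+132p-140) + (-18p^3+72p^2+558p-1260)
  p^4-6p^3-23p^2+132p-140 = (-(1/18)p+1/9)(-18p^3+72p^2+558p-1260) + (0)
Last nonzero remainder: -18p^3+72p^2+558p-1260. Dividing through by -18 gives the monic gcd p^3-4p^2-31p+70.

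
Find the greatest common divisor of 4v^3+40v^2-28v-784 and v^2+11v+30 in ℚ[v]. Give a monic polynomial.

1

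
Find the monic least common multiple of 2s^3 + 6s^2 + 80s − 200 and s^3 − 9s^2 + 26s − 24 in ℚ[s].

s^5 − 4s^4 + 31s^3 − 344s^2 + 1180s − 1200

By polynomial division,
  2s^3 + 6s^2 + 80s − 200 = (2)(s^3 − 9s^2 + 26s − 24) + (24s^2 + 28s − 152)
  s^3 − 9s^2 + 26s − 24 = ((1/24)s − 61/144)(24s^2 + 28s − 152) + ((1591/36)s − 1591/18)
  24s^2 + 28s − 152 = ((864/1591)s + 2736/1591)((1591/36)s − 1591/18) + (0)
Last nonzero remainder: (1591/36)s − 1591/18. Dividing through by 1591/36 gives the monic gcd s − 2.
Then lcm(f, g) = f·g / gcd(f, g); expanding and making the result monic gives the answer.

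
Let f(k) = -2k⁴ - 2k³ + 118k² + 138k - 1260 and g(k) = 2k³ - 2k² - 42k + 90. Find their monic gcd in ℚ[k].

k² + 2k - 15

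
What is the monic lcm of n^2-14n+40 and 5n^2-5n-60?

n^3-11n^2-2n+120

Repeated division with remainder:
  n^2-14n+40 = (1/5)(5n^2-5n-60) + (-13n+52)
  5n^2-5n-60 = (-(5/13)n-15/13)(-13n+52) + (0)
Last nonzero remainder: -13n+52. Dividing through by -13 gives the monic gcd n-4.
Then lcm(f, g) = f·g / gcd(f, g); expanding and making the result monic gives the answer.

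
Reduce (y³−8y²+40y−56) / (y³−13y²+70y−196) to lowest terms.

Euclidean algorithm in ℚ[y]:
  y³−8y²+40y−56 = (y³−13y²+70y−196) + (5y²−30y+140)
  y³−13y²+70y−196 = ((1/5)y−7/5)(5y²−30y+140) + (0)
Last nonzero remainder: 5y²−30y+140. Dividing through by 5 gives the monic gcd y²−6y+28.
Cancel y²−6y+28 from numerator and denominator to get the reduced form.

(y−2)/(y−7)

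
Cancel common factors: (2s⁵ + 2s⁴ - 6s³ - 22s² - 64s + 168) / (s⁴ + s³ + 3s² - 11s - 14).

Repeated division with remainder:
  2s⁵ + 2s⁴ - 6s³ - 22s² - 64s + 168 = (2s)(s⁴ + s³ + 3s² - 11s - 14) + (-12s³ - 36s + 168)
  s⁴ + s³ + 3s² - 11s - 14 = (-(1/12)s - 1/12)(-12s³ - 36s + 168) + (0)
Last nonzero remainder: -12s³ - 36s + 168. Dividing through by -12 gives the monic gcd s³ + 3s - 14.
Cancel s³ + 3s - 14 from numerator and denominator to get the reduced form.

(2s² + 2s - 12)/(s + 1)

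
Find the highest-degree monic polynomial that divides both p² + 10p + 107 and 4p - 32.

By polynomial division,
  p² + 10p + 107 = ((1/4)p + 9/2)(4p - 32) + (251)
  4p - 32 = ((4/251)p - 32/251)(251) + (0)
The last nonzero remainder is the constant 251, so the polynomials are coprime and gcd = 1.

1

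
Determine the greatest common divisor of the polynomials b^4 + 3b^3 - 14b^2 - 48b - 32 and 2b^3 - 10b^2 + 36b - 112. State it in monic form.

b - 4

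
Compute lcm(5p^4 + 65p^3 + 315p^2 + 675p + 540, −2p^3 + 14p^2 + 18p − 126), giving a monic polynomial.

By polynomial division,
  5p^4 + 65p^3 + 315p^2 + 675p + 540 = (−(5/2)p − 50)(−2p^3 + 14p^2 + 18p − 126) + (1060p^2 + 1260p − 5760)
  −2p^3 + 14p^2 + 18p − 126 = (−(1/530)p + 217/14045)(1060p^2 + 1260p − 5760) + (−(34650/2809)p − 103950/2809)
  1060p^2 + 1260p − 5760 = (−(297754/3465)p + 179776/1155)(−(34650/2809)p − 103950/2809) + (0)
Last nonzero remainder: −(34650/2809)p − 103950/2809. Dividing through by −34650/2809 gives the monic gcd p + 3.
Then lcm(f, g) = f·g / gcd(f, g); expanding and making the result monic gives the answer.

p^6 + 3p^5 − 46p^4 − 222p^3 + 81p^2 + 1755p + 2268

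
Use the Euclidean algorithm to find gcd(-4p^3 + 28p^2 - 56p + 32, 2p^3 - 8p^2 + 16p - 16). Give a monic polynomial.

Euclidean algorithm in ℚ[p]:
  -4p^3 + 28p^2 - 56p + 32 = (-2)(2p^3 - 8p^2 + 16p - 16) + (12p^2 - 24p)
  2p^3 - 8p^2 + 16p - 16 = ((1/6)p - 1/3)(12p^2 - 24p) + (8p - 16)
  12p^2 - 24p = ((3/2)p)(8p - 16) + (0)
Last nonzero remainder: 8p - 16. Dividing through by 8 gives the monic gcd p - 2.

p - 2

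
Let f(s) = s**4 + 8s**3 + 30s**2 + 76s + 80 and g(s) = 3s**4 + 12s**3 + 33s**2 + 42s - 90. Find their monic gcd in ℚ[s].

Repeated division with remainder:
  s**4 + 8s**3 + 30s**2 + 76s + 80 = (1/3)(3s**4 + 12s**3 + 33s**2 + 42s - 90) + (4s**3 + 19s**2 + 62s + 110)
  3s**4 + 12s**3 + 33s**2 + 42s - 90 = ((3/4)s - 9/16)(4s**3 + 19s**2 + 62s + 110) + (-(45/16)s**2 - (45/8)s - 225/8)
  4s**3 + 19s**2 + 62s + 110 = (-(64/45)s - 176/45)(-(45/16)s**2 - (45/8)s - 225/8) + (0)
Last nonzero remainder: -(45/16)s**2 - (45/8)s - 225/8. Dividing through by -45/16 gives the monic gcd s**2 + 2s + 10.

s**2 + 2s + 10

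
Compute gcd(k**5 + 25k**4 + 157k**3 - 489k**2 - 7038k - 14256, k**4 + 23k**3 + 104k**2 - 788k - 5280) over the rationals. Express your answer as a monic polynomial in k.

By polynomial division,
  k**5 + 25k**4 + 157k**3 - 489k**2 - 7038k - 14256 = (k + 2)(k**4 + 23k**3 + 104k**2 - 788k - 5280) + (7k**3 + 91k**2 - 182k - 3696)
  k**4 + 23k**3 + 104k**2 - 788k - 5280 = ((1/7)k + 10/7)(7k**3 + 91k**2 - 182k - 3696) + (0)
Last nonzero remainder: 7k**3 + 91k**2 - 182k - 3696. Dividing through by 7 gives the monic gcd k**3 + 13k**2 - 26k - 528.

k**3 + 13k**2 - 26k - 528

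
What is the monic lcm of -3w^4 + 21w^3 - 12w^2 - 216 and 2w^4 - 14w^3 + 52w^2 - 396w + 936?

w^6 - 5w^5 + 16w^4 - 174w^3 + 176w^2 + 144w + 1872

By polynomial division,
  -3w^4 + 21w^3 - 12w^2 - 216 = (-3/2)(2w^4 - 14w^3 + 52w^2 - 396w + 936) + (66w^2 - 594w + 1188)
  2w^4 - 14w^3 + 52w^2 - 396w + 936 = ((1/33)w^2 + (2/33)w + 26/33)(66w^2 - 594w + 1188) + (0)
Last nonzero remainder: 66w^2 - 594w + 1188. Dividing through by 66 gives the monic gcd w^2 - 9w + 18.
Then lcm(f, g) = f·g / gcd(f, g); expanding and making the result monic gives the answer.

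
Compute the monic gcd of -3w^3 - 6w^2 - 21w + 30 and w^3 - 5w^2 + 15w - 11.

w - 1

Euclidean algorithm in ℚ[w]:
  -3w^3 - 6w^2 - 21w + 30 = (-3)(w^3 - 5w^2 + 15w - 11) + (-21w^2 + 24w - 3)
  w^3 - 5w^2 + 15w - 11 = (-(1/21)w + 9/49)(-21w^2 + 24w - 3) + ((512/49)w - 512/49)
  -21w^2 + 24w - 3 = (-(1029/512)w + 147/512)((512/49)w - 512/49) + (0)
Last nonzero remainder: (512/49)w - 512/49. Dividing through by 512/49 gives the monic gcd w - 1.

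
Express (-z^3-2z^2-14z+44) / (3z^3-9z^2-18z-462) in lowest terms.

(-z+2)/(3z-21)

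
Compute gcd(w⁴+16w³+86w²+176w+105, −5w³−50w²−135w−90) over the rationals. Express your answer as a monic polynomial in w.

By polynomial division,
  w⁴+16w³+86w²+176w+105 = (−(1/5)w−6/5)(−5w³−50w²−135w−90) + (−w²−4w−3)
  −5w³−50w²−135w−90 = (5w+30)(−w²−4w−3) + (0)
Last nonzero remainder: −w²−4w−3. Dividing through by −1 gives the monic gcd w²+4w+3.

w²+4w+3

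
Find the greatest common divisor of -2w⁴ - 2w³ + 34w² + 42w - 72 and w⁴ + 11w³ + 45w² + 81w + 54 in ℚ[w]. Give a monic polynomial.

w² + 6w + 9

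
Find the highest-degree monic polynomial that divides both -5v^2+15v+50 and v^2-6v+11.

Apply the Euclidean algorithm:
  -5v^2+15v+50 = (-5)(v^2-6v+11) + (-15v+105)
  v^2-6v+11 = (-(1/15)v-1/15)(-15v+105) + (18)
  -15v+105 = (-(5/6)v+35/6)(18) + (0)
The last nonzero remainder is the constant 18, so the polynomials are coprime and gcd = 1.

1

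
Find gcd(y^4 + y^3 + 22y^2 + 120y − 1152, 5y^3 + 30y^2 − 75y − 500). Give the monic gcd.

y − 4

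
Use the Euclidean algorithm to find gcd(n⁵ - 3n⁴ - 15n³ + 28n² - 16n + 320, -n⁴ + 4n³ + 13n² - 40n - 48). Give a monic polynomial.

n² - 8n + 16

Apply the Euclidean algorithm:
  n⁵ - 3n⁴ - 15n³ + 28n² - 16n + 320 = (-n - 1)(-n⁴ + 4n³ + 13n² - 40n - 48) + (2n³ + n² - 104n + 272)
  -n⁴ + 4n³ + 13n² - 40n - 48 = (-(1/2)n + 9/4)(2n³ + n² - 104n + 272) + (-(165/4)n² + 330n - 660)
  2n³ + n² - 104n + 272 = (-(8/165)n - 68/165)(-(165/4)n² + 330n - 660) + (0)
Last nonzero remainder: -(165/4)n² + 330n - 660. Dividing through by -165/4 gives the monic gcd n² - 8n + 16.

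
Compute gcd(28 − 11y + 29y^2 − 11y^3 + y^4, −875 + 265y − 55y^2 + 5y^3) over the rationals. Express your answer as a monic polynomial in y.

Euclidean algorithm in ℚ[y]:
  y^4 − 11y^3 + 29y^2 − 11y + 28 = ((1/5)y)(5y^3 − 55y^2 + 265y − 875) + (−24y^2 + 164y + 28)
  5y^3 − 55y^2 + 265y − 875 = (−(5/24)y + 125/144)(−24y^2 + 164y + 28) + ((4625/36)y − 32375/36)
  −24y^2 + 164y + 28 = (−(864/4625)y − 144/4625)((4625/36)y − 32375/36) + (0)
Last nonzero remainder: (4625/36)y − 32375/36. Dividing through by 4625/36 gives the monic gcd y − 7.

−7 + y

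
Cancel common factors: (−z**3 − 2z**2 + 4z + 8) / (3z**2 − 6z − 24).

(−z**2 + 4)/(3z − 12)

Apply the Euclidean algorithm:
  −z**3 − 2z**2 + 4z + 8 = (−(1/3)z − 4/3)(3z**2 − 6z − 24) + (−12z − 24)
  3z**2 − 6z − 24 = (−(1/4)z + 1)(−12z − 24) + (0)
Last nonzero remainder: −12z − 24. Dividing through by −12 gives the monic gcd z + 2.
Cancel z + 2 from numerator and denominator to get the reduced form.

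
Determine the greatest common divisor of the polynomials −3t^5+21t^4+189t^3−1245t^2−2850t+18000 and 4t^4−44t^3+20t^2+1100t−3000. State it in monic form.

t^3−5t^2−25t+125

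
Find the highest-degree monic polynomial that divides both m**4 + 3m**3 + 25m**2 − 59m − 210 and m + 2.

Apply the Euclidean algorithm:
  m**4 + 3m**3 + 25m**2 − 59m − 210 = (m**3 + m**2 + 23m − 105)(m + 2) + (0)
The last nonzero remainder m + 2 is already monic.

m + 2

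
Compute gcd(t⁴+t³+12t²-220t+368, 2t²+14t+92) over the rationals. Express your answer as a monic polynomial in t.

Repeated division with remainder:
  t⁴+t³+12t²-220t+368 = ((1/2)t²-3t+4)(2t²+14t+92) + (0)
Last nonzero remainder: 2t²+14t+92. Dividing through by 2 gives the monic gcd t²+7t+46.

t²+7t+46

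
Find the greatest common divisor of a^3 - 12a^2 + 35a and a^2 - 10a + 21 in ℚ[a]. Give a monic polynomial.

a - 7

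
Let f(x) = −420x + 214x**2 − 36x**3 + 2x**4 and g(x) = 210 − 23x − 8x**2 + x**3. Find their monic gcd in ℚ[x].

42 − 13x + x**2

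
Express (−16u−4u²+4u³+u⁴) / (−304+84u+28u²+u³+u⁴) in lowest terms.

Euclidean algorithm in ℚ[u]:
  u⁴+4u³−4u²−16u = (u⁴+u³+28u²+84u−304) + (3u³−32u²−100u+304)
  u⁴+u³+28u²+84u−304 = ((1/3)u+35/9)(3u³−32u²−100u+304) + ((1672/9)u²+(3344/9)u−13376/9)
  3u³−32u²−100u+304 = ((27/1672)u−9/44)((1672/9)u²+(3344/9)u−13376/9) + (0)
Last nonzero remainder: (1672/9)u²+(3344/9)u−13376/9. Dividing through by 1672/9 gives the monic gcd u²+2u−8.
Cancel u²+2u−8 from numerator and denominator to get the reduced form.

(2u+u²)/(38−u+u²)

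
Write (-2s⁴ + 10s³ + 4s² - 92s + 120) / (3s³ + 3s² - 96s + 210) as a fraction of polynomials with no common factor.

By polynomial division,
  -2s⁴ + 10s³ + 4s² - 92s + 120 = (-(2/3)s + 4)(3s³ + 3s² - 96s + 210) + (-72s² + 432s - 720)
  3s³ + 3s² - 96s + 210 = (-(1/24)s - 7/24)(-72s² + 432s - 720) + (0)
Last nonzero remainder: -72s² + 432s - 720. Dividing through by -72 gives the monic gcd s² - 6s + 10.
Cancel s² - 6s + 10 from numerator and denominator to get the reduced form.

(-2s² - 2s + 12)/(3s + 21)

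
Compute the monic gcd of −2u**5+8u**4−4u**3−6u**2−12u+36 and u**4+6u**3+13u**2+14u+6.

u**2+2u+2

Euclidean algorithm in ℚ[u]:
  −2u**5+8u**4−4u**3−6u**2−12u+36 = (−2u+20)(u**4+6u**3+13u**2+14u+6) + (−98u**3−238u**2−280u−84)
  u**4+6u**3+13u**2+14u+6 = (−(1/98)u−25/686)(−98u**3−238u**2−280u−84) + ((72/49)u**2+(144/49)u+144/49)
  −98u**3−238u**2−280u−84 = (−(2401/36)u−343/12)((72/49)u**2+(144/49)u+144/49) + (0)
Last nonzero remainder: (72/49)u**2+(144/49)u+144/49. Dividing through by 72/49 gives the monic gcd u**2+2u+2.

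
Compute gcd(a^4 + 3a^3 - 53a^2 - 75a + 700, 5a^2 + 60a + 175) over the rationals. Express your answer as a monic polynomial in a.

a^2 + 12a + 35

By polynomial division,
  a^4 + 3a^3 - 53a^2 - 75a + 700 = ((1/5)a^2 - (9/5)a + 4)(5a^2 + 60a + 175) + (0)
Last nonzero remainder: 5a^2 + 60a + 175. Dividing through by 5 gives the monic gcd a^2 + 12a + 35.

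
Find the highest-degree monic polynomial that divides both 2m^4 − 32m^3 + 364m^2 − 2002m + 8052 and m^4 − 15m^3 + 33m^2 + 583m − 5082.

m^2 − 11m + 66

Repeated division with remainder:
  2m^4 − 32m^3 + 364m^2 − 2002m + 8052 = (2)(m^4 − 15m^3 + 33m^2 + 583m − 5082) + (−2m^3 + 298m^2 − 3168m + 18216)
  m^4 − 15m^3 + 33m^2 + 583m − 5082 = (−(1/2)m − 67)(−2m^3 + 298m^2 − 3168m + 18216) + (18415m^2 − 202565m + 1215390)
  −2m^3 + 298m^2 − 3168m + 18216 = (−(2/18415)m + 276/18415)(18415m^2 − 202565m + 1215390) + (0)
Last nonzero remainder: 18415m^2 − 202565m + 1215390. Dividing through by 18415 gives the monic gcd m^2 − 11m + 66.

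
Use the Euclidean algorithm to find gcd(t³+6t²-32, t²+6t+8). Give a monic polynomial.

t+4

Apply the Euclidean algorithm:
  t³+6t²-32 = (t)(t²+6t+8) + (-8t-32)
  t²+6t+8 = (-(1/8)t-1/4)(-8t-32) + (0)
Last nonzero remainder: -8t-32. Dividing through by -8 gives the monic gcd t+4.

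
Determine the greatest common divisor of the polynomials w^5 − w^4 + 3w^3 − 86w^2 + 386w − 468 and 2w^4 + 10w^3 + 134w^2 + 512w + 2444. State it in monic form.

By polynomial division,
  w^5 − w^4 + 3w^3 − 86w^2 + 386w − 468 = ((1/2)w − 3)(2w^4 + 10w^3 + 134w^2 + 512w + 2444) + (−34w^3 + 60w^2 + 700w + 6864)
  2w^4 + 10w^3 + 134w^2 + 512w + 2444 = (−(1/17)w − 115/289)(−34w^3 + 60w^2 + 700w + 6864) + ((57526/289)w^2 + (345156/289)w + 1495676/289)
  −34w^3 + 60w^2 + 700w + 6864 = (−(4913/28763)w + 38148/28763)((57526/289)w^2 + (345156/289)w + 1495676/289) + (0)
Last nonzero remainder: (57526/289)w^2 + (345156/289)w + 1495676/289. Dividing through by 57526/289 gives the monic gcd w^2 + 6w + 26.

w^2 + 6w + 26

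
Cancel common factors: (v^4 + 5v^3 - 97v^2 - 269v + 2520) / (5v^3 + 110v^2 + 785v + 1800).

(v^2 - 12v + 35)/(5v + 25)

Repeated division with remainder:
  v^4 + 5v^3 - 97v^2 - 269v + 2520 = ((1/5)v - 17/5)(5v^3 + 110v^2 + 785v + 1800) + (120v^2 + 2040v + 8640)
  5v^3 + 110v^2 + 785v + 1800 = ((1/24)v + 5/24)(120v^2 + 2040v + 8640) + (0)
Last nonzero remainder: 120v^2 + 2040v + 8640. Dividing through by 120 gives the monic gcd v^2 + 17v + 72.
Cancel v^2 + 17v + 72 from numerator and denominator to get the reduced form.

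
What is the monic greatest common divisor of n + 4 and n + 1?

1

Repeated division with remainder:
  n + 4 = (n + 1) + (3)
  n + 1 = ((1/3)n + 1/3)(3) + (0)
The last nonzero remainder is the constant 3, so the polynomials are coprime and gcd = 1.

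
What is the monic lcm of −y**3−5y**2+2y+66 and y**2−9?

By polynomial division,
  −y**3−5y**2+2y+66 = (−y−5)(y**2−9) + (−7y+21)
  y**2−9 = (−(1/7)y−3/7)(−7y+21) + (0)
Last nonzero remainder: −7y+21. Dividing through by −7 gives the monic gcd y−3.
Then lcm(f, g) = f·g / gcd(f, g); expanding and making the result monic gives the answer.

y**4+8y**3+13y**2−72y−198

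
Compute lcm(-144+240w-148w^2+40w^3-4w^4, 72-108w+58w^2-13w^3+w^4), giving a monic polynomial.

Repeated division with remainder:
  -4w^4+40w^3-148w^2+240w-144 = (-4)(w^4-13w^3+58w^2-108w+72) + (-12w^3+84w^2-192w+144)
  w^4-13w^3+58w^2-108w+72 = (-(1/12)w+1/2)(-12w^3+84w^2-192w+144) + (0)
Last nonzero remainder: -12w^3+84w^2-192w+144. Dividing through by -12 gives the monic gcd w^3-7w^2+16w-12.
Then lcm(f, g) = f·g / gcd(f, g); expanding and making the result monic gives the answer.

-216+396w-282w^2+97w^3-16w^4+w^5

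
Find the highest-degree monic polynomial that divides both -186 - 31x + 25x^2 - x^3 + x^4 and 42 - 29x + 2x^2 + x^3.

-3 + x

Apply the Euclidean algorithm:
  x^4 - x^3 + 25x^2 - 31x - 186 = (x - 3)(x^3 + 2x^2 - 29x + 42) + (60x^2 - 160x - 60)
  x^3 + 2x^2 - 29x + 42 = ((1/60)x + 7/90)(60x^2 - 160x - 60) + (-(140/9)x + 140/3)
  60x^2 - 160x - 60 = (-(27/7)x - 9/7)(-(140/9)x + 140/3) + (0)
Last nonzero remainder: -(140/9)x + 140/3. Dividing through by -140/9 gives the monic gcd x - 3.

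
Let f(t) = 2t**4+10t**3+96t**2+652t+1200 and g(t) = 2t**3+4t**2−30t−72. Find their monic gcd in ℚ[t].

t+3

Euclidean algorithm in ℚ[t]:
  2t**4+10t**3+96t**2+652t+1200 = (t+3)(2t**3+4t**2−30t−72) + (114t**2+814t+1416)
  2t**3+4t**2−30t−72 = ((1/57)t−293/3249)(114t**2+814t+1416) + ((60320/3249)t+60320/1083)
  114t**2+814t+1416 = ((185193/30160)t+191691/7540)((60320/3249)t+60320/1083) + (0)
Last nonzero remainder: (60320/3249)t+60320/1083. Dividing through by 60320/3249 gives the monic gcd t+3.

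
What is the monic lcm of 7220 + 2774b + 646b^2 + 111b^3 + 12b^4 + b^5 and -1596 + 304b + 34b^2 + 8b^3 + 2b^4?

Euclidean algorithm in ℚ[b]:
  b^5 + 12b^4 + 111b^3 + 646b^2 + 2774b + 7220 = ((1/2)b + 4)(2b^4 + 8b^3 + 34b^2 + 304b - 1596) + (62b^3 + 358b^2 + 2356b + 13604)
  2b^4 + 8b^3 + 34b^2 + 304b - 1596 = ((1/31)b - 55/961)(62b^3 + 358b^2 + 2356b + 13604) + (-(20672/961)b^2 - 785536/961)
  62b^3 + 358b^2 + 2356b + 13604 = (-(29791/10336)b - 172019/10336)(-(20672/961)b^2 - 785536/961) + (0)
Last nonzero remainder: -(20672/961)b^2 - 785536/961. Dividing through by -20672/961 gives the monic gcd b^2 + 38.
Then lcm(f, g) = f·g / gcd(f, g); expanding and making the result monic gives the answer.

-151620 - 29374b + 4750b^2 + 3027b^3 + 838b^4 + 138b^5 + 16b^6 + b^7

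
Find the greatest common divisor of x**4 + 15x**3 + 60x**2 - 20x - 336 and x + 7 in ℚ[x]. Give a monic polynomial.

Repeated division with remainder:
  x**4 + 15x**3 + 60x**2 - 20x - 336 = (x**3 + 8x**2 + 4x - 48)(x + 7) + (0)
The last nonzero remainder x + 7 is already monic.

x + 7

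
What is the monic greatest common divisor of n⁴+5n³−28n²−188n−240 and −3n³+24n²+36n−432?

By polynomial division,
  n⁴+5n³−28n²−188n−240 = (−(1/3)n−13/3)(−3n³+24n²+36n−432) + (88n²−176n−2112)
  −3n³+24n²+36n−432 = (−(3/88)n+9/44)(88n²−176n−2112) + (0)
Last nonzero remainder: 88n²−176n−2112. Dividing through by 88 gives the monic gcd n²−2n−24.

n²−2n−24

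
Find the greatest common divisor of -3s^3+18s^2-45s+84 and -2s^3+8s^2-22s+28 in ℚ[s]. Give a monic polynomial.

s^2-2s+7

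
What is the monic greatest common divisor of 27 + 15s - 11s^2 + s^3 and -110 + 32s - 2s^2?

Euclidean algorithm in ℚ[s]:
  s^3 - 11s^2 + 15s + 27 = (-(1/2)s - 5/2)(-2s^2 + 32s - 110) + (40s - 248)
  -2s^2 + 32s - 110 = (-(1/20)s + 49/100)(40s - 248) + (288/25)
  40s - 248 = ((125/36)s - 775/36)(288/25) + (0)
The last nonzero remainder is the constant 288/25, so the polynomials are coprime and gcd = 1.

1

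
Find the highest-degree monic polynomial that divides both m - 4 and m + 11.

By polynomial division,
  m - 4 = (m + 11) + (-15)
  m + 11 = (-(1/15)m - 11/15)(-15) + (0)
The last nonzero remainder is the constant -15, so the polynomials are coprime and gcd = 1.

1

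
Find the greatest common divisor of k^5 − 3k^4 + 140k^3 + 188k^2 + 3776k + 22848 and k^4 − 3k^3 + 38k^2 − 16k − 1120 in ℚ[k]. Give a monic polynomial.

k^3 + 2k^2 + 48k + 224

Apply the Euclidean algorithm:
  k^5 − 3k^4 + 140k^3 + 188k^2 + 3776k + 22848 = (k)(k^4 − 3k^3 + 38k^2 − 16k − 1120) + (102k^3 + 204k^2 + 4896k + 22848)
  k^4 − 3k^3 + 38k^2 − 16k − 1120 = ((1/102)k − 5/102)(102k^3 + 204k^2 + 4896k + 22848) + (0)
Last nonzero remainder: 102k^3 + 204k^2 + 4896k + 22848. Dividing through by 102 gives the monic gcd k^3 + 2k^2 + 48k + 224.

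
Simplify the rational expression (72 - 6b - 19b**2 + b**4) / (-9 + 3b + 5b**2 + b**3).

(8 - 6b + b**2)/(-1 + b)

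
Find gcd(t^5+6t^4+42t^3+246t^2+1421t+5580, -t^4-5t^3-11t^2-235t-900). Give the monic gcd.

t^3+11t+180

Repeated division with remainder:
  t^5+6t^4+42t^3+246t^2+1421t+5580 = (-t-1)(-t^4-5t^3-11t^2-235t-900) + (26t^3+286t+4680)
  -t^4-5t^3-11t^2-235t-900 = (-(1/26)t-5/26)(26t^3+286t+4680) + (0)
Last nonzero remainder: 26t^3+286t+4680. Dividing through by 26 gives the monic gcd t^3+11t+180.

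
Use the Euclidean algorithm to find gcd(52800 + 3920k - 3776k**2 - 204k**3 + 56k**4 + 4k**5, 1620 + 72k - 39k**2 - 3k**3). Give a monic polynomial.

-60 + 4k + k**2

Repeated division with remainder:
  4k**5 + 56k**4 - 204k**3 - 3776k**2 + 3920k + 52800 = (-(4/3)k**2 - (4/3)k + 160/3)(-3k**3 - 39k**2 + 72k + 1620) + (560k**2 + 2240k - 33600)
  -3k**3 - 39k**2 + 72k + 1620 = (-(3/560)k - 27/560)(560k**2 + 2240k - 33600) + (0)
Last nonzero remainder: 560k**2 + 2240k - 33600. Dividing through by 560 gives the monic gcd k**2 + 4k - 60.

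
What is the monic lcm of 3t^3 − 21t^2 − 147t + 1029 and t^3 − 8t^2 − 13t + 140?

t^5 − 8t^4 − 62t^3 + 532t^2 + 637t − 6860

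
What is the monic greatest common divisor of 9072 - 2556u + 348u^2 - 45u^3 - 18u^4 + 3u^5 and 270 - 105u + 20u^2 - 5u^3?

18 - u + u^2

Repeated division with remainder:
  3u^5 - 18u^4 - 45u^3 + 348u^2 - 2556u + 9072 = (-(3/5)u^2 + (6/5)u + 132/5)(-5u^3 + 20u^2 - 105u + 270) + (108u^2 - 108u + 1944)
  -5u^3 + 20u^2 - 105u + 270 = (-(5/108)u + 5/36)(108u^2 - 108u + 1944) + (0)
Last nonzero remainder: 108u^2 - 108u + 1944. Dividing through by 108 gives the monic gcd u^2 - u + 18.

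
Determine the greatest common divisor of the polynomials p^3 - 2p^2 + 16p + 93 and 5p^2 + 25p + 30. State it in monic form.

Apply the Euclidean algorithm:
  p^3 - 2p^2 + 16p + 93 = ((1/5)p - 7/5)(5p^2 + 25p + 30) + (45p + 135)
  5p^2 + 25p + 30 = ((1/9)p + 2/9)(45p + 135) + (0)
Last nonzero remainder: 45p + 135. Dividing through by 45 gives the monic gcd p + 3.

p + 3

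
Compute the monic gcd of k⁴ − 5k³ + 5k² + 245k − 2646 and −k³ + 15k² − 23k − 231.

k − 7

Repeated division with remainder:
  k⁴ − 5k³ + 5k² + 245k − 2646 = (−k − 10)(−k³ + 15k² − 23k − 231) + (132k² − 216k − 4956)
  −k³ + 15k² − 23k − 231 = (−(1/132)k + 49/484)(132k² − 216k − 4956) + (−(4680/121)k + 32760/121)
  132k² − 216k − 4956 = (−(1331/390)k − 7139/390)(−(4680/121)k + 32760/121) + (0)
Last nonzero remainder: −(4680/121)k + 32760/121. Dividing through by −4680/121 gives the monic gcd k − 7.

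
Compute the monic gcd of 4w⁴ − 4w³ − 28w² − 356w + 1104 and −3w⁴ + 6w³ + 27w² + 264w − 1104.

w³ + 2w² − w − 92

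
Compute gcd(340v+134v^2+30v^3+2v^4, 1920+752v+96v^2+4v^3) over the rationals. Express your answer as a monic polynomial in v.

10+v

By polynomial division,
  2v^4+30v^3+134v^2+340v = ((1/2)v-9/2)(4v^3+96v^2+752v+1920) + (190v^2+2764v+8640)
  4v^3+96v^2+752v+1920 = ((2/95)v+1796/9025)(190v^2+2764v+8640) + ((181056/9025)v+362112/1805)
  190v^2+2764v+8640 = ((857375/90528)v+81225/1886)((181056/9025)v+362112/1805) + (0)
Last nonzero remainder: (181056/9025)v+362112/1805. Dividing through by 181056/9025 gives the monic gcd v+10.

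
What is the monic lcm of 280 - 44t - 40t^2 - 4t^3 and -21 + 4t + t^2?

210 - 103t - 19t^2 + 7t^3 + t^4

Euclidean algorithm in ℚ[t]:
  -4t^3 - 40t^2 - 44t + 280 = (-4t - 24)(t^2 + 4t - 21) + (-32t - 224)
  t^2 + 4t - 21 = (-(1/32)t + 3/32)(-32t - 224) + (0)
Last nonzero remainder: -32t - 224. Dividing through by -32 gives the monic gcd t + 7.
Then lcm(f, g) = f·g / gcd(f, g); expanding and making the result monic gives the answer.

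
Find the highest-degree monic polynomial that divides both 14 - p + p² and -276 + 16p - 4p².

1

Repeated division with remainder:
  p² - p + 14 = (-1/4)(-4p² + 16p - 276) + (3p - 55)
  -4p² + 16p - 276 = (-(4/3)p - 172/9)(3p - 55) + (-11944/9)
  3p - 55 = (-(27/11944)p + 495/11944)(-11944/9) + (0)
The last nonzero remainder is the constant -11944/9, so the polynomials are coprime and gcd = 1.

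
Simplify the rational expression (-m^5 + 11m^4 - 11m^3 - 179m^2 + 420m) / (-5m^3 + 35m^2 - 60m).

(m^3 - 8m^2 - 13m + 140)/(5m - 20)

Repeated division with remainder:
  -m^5 + 11m^4 - 11m^3 - 179m^2 + 420m = ((1/5)m^2 - (4/5)m - 29/5)(-5m^3 + 35m^2 - 60m) + (-24m^2 + 72m)
  -5m^3 + 35m^2 - 60m = ((5/24)m - 5/6)(-24m^2 + 72m) + (0)
Last nonzero remainder: -24m^2 + 72m. Dividing through by -24 gives the monic gcd m^2 - 3m.
Cancel m^2 - 3m from numerator and denominator to get the reduced form.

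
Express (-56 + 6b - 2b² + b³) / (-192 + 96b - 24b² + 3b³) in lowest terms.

Repeated division with remainder:
  b³ - 2b² + 6b - 56 = (1/3)(3b³ - 24b² + 96b - 192) + (6b² - 26b + 8)
  3b³ - 24b² + 96b - 192 = ((1/2)b - 11/6)(6b² - 26b + 8) + ((133/3)b - 532/3)
  6b² - 26b + 8 = ((18/133)b - 6/133)((133/3)b - 532/3) + (0)
Last nonzero remainder: (133/3)b - 532/3. Dividing through by 133/3 gives the monic gcd b - 4.
Cancel b - 4 from numerator and denominator to get the reduced form.

(14 + 2b + b²)/(48 - 12b + 3b²)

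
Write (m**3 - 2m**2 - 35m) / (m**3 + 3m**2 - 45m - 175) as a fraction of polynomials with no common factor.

(m)/(m + 5)

Repeated division with remainder:
  m**3 - 2m**2 - 35m = (m**3 + 3m**2 - 45m - 175) + (-5m**2 + 10m + 175)
  m**3 + 3m**2 - 45m - 175 = (-(1/5)m - 1)(-5m**2 + 10m + 175) + (0)
Last nonzero remainder: -5m**2 + 10m + 175. Dividing through by -5 gives the monic gcd m**2 - 2m - 35.
Cancel m**2 - 2m - 35 from numerator and denominator to get the reduced form.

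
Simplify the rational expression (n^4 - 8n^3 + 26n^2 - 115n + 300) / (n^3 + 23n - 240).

(n^3 - 3n^2 + 11n - 60)/(n^2 + 5n + 48)

By polynomial division,
  n^4 - 8n^3 + 26n^2 - 115n + 300 = (n - 8)(n^3 + 23n - 240) + (3n^2 + 309n - 1620)
  n^3 + 23n - 240 = ((1/3)n - 103/3)(3n^2 + 309n - 1620) + (11172n - 55860)
  3n^2 + 309n - 1620 = ((1/3724)n + 27/931)(11172n - 55860) + (0)
Last nonzero remainder: 11172n - 55860. Dividing through by 11172 gives the monic gcd n - 5.
Cancel n - 5 from numerator and denominator to get the reduced form.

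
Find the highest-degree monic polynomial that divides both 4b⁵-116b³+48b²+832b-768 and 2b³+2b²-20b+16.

b²+3b-4

Repeated division with remainder:
  4b⁵-116b³+48b²+832b-768 = (2b²-2b-36)(2b³+2b²-20b+16) + (48b²+144b-192)
  2b³+2b²-20b+16 = ((1/24)b-1/12)(48b²+144b-192) + (0)
Last nonzero remainder: 48b²+144b-192. Dividing through by 48 gives the monic gcd b²+3b-4.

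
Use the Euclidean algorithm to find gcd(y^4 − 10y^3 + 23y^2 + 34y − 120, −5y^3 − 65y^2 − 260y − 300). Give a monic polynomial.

y + 2

By polynomial division,
  y^4 − 10y^3 + 23y^2 + 34y − 120 = (−(1/5)y + 23/5)(−5y^3 − 65y^2 − 260y − 300) + (270y^2 + 1170y + 1260)
  −5y^3 − 65y^2 − 260y − 300 = (−(1/54)y − 13/81)(270y^2 + 1170y + 1260) + (−(440/9)y − 880/9)
  270y^2 + 1170y + 1260 = (−(243/44)y − 567/44)(−(440/9)y − 880/9) + (0)
Last nonzero remainder: −(440/9)y − 880/9. Dividing through by −440/9 gives the monic gcd y + 2.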